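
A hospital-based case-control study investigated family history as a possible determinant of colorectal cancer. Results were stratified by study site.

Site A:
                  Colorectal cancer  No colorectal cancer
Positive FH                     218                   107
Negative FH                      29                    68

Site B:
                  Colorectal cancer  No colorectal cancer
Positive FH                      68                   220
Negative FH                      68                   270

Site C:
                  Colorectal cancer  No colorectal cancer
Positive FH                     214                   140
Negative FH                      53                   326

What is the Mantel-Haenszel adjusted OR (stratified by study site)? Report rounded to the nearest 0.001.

3.858

OR_MH = Σ(aᵢdᵢ/nᵢ) / Σ(bᵢcᵢ/nᵢ), where nᵢ is the stratum total.
Stratum 1 (Site A): n = 422; a·d/n = 218·68/422 = 35.1280; b·c/n = 107·29/422 = 7.3531
Stratum 2 (Site B): n = 626; a·d/n = 68·270/626 = 29.3291; b·c/n = 220·68/626 = 23.8978
Stratum 3 (Site C): n = 733; a·d/n = 214·326/733 = 95.1760; b·c/n = 140·53/733 = 10.1228
OR_MH = (35.1280 + 29.3291 + 95.1760) / (7.3531 + 23.8978 + 10.1228) = 159.6330 / 41.3736 = 3.85833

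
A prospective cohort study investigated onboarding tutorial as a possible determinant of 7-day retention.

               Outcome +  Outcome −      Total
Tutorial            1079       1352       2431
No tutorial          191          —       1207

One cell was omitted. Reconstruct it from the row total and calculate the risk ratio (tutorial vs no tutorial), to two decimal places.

The missing cell is in the unexposed row: 1207 − 191 = 1016.
So a = 1079, b = 1352, c = 191, d = 1016.
RR = [a/(a+b)] / [c/(c+d)] = (1079/2431) / (191/1207) = 0.44385/0.15824 = 2.80485

2.80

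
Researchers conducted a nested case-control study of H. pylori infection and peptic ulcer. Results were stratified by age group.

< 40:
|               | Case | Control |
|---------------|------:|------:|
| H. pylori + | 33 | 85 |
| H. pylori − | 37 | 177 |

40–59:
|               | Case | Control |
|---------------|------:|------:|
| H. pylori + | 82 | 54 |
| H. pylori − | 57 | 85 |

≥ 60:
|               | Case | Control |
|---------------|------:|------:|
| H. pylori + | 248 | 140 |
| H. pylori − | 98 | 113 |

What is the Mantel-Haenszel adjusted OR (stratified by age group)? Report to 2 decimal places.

2.06

OR_MH = Σ(aᵢdᵢ/nᵢ) / Σ(bᵢcᵢ/nᵢ), where nᵢ is the stratum total.
Stratum 1 (< 40): n = 332; a·d/n = 33·177/332 = 17.5934; b·c/n = 85·37/332 = 9.4729
Stratum 2 (40–59): n = 278; a·d/n = 82·85/278 = 25.0719; b·c/n = 54·57/278 = 11.0719
Stratum 3 (≥ 60): n = 599; a·d/n = 248·113/599 = 46.7846; b·c/n = 140·98/599 = 22.9048
OR_MH = (17.5934 + 25.0719 + 46.7846) / (9.4729 + 11.0719 + 22.9048) = 89.4500 / 43.4497 = 2.05870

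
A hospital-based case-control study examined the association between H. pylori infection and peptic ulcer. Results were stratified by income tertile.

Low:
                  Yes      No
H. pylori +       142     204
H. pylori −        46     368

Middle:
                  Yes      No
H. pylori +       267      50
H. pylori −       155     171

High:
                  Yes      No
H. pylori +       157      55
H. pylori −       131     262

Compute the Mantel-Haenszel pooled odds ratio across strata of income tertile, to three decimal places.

OR_MH = Σ(aᵢdᵢ/nᵢ) / Σ(bᵢcᵢ/nᵢ), where nᵢ is the stratum total.
Stratum 1 (Low): n = 760; a·d/n = 142·368/760 = 68.7579; b·c/n = 204·46/760 = 12.3474
Stratum 2 (Middle): n = 643; a·d/n = 267·171/643 = 71.0062; b·c/n = 50·155/643 = 12.0529
Stratum 3 (High): n = 605; a·d/n = 157·262/605 = 67.9901; b·c/n = 55·131/605 = 11.9091
OR_MH = (68.7579 + 71.0062 + 67.9901) / (12.3474 + 12.0529 + 11.9091) = 207.7542 / 36.3093 = 5.72178

5.722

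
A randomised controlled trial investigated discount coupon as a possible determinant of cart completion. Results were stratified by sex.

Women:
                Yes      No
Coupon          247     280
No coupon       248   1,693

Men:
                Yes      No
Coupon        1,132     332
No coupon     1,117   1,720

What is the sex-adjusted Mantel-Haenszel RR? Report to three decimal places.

2.172

RR_MH = Σ(aᵢ·n₀ᵢ/nᵢ) / Σ(cᵢ·n₁ᵢ/nᵢ), with n₁ᵢ = aᵢ+bᵢ (exposed), n₀ᵢ = cᵢ+dᵢ (unexposed), nᵢ = n₁ᵢ+n₀ᵢ.
Stratum 1 (Women): n₁ = 527, n₀ = 1941, n = 2468; a·n₀/n = 247·1941/2468 = 194.2573; c·n₁/n = 248·527/2468 = 52.9562
Stratum 2 (Men): n₁ = 1464, n₀ = 2837, n = 4301; a·n₀/n = 1132·2837/4301 = 746.6831; c·n₁/n = 1117·1464/4301 = 380.2111
RR_MH = (194.2573 + 746.6831) / (52.9562 + 380.2111) = 940.9404 / 433.1674 = 2.17223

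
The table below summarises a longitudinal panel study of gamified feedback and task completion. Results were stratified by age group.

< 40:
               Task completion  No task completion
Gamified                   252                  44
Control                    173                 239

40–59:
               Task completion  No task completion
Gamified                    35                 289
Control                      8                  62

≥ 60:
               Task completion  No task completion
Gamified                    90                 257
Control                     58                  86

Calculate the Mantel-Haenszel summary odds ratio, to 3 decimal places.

OR_MH = Σ(aᵢdᵢ/nᵢ) / Σ(bᵢcᵢ/nᵢ), where nᵢ is the stratum total.
Stratum 1 (< 40): n = 708; a·d/n = 252·239/708 = 85.0678; b·c/n = 44·173/708 = 10.7514
Stratum 2 (40–59): n = 394; a·d/n = 35·62/394 = 5.5076; b·c/n = 289·8/394 = 5.8680
Stratum 3 (≥ 60): n = 491; a·d/n = 90·86/491 = 15.7637; b·c/n = 257·58/491 = 30.3585
OR_MH = (85.0678 + 5.5076 + 15.7637) / (10.7514 + 5.8680 + 30.3585) = 106.3392 / 46.9779 = 2.26360

2.264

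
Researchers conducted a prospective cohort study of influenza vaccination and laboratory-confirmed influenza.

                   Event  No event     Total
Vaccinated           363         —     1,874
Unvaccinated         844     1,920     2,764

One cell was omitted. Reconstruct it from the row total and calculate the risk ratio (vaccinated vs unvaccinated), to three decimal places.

0.634

The missing cell is in the exposed row: 1874 − 363 = 1511.
So a = 363, b = 1511, c = 844, d = 1920.
RR = [a/(a+b)] / [c/(c+d)] = (363/1874) / (844/2764) = 0.19370/0.30535 = 0.63436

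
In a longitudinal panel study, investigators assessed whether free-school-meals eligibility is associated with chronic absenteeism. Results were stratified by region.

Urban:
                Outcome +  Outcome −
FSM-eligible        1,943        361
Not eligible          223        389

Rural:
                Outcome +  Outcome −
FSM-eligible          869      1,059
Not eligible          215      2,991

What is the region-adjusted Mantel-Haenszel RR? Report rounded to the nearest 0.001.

3.699

RR_MH = Σ(aᵢ·n₀ᵢ/nᵢ) / Σ(cᵢ·n₁ᵢ/nᵢ), with n₁ᵢ = aᵢ+bᵢ (exposed), n₀ᵢ = cᵢ+dᵢ (unexposed), nᵢ = n₁ᵢ+n₀ᵢ.
Stratum 1 (Urban): n₁ = 2304, n₀ = 612, n = 2916; a·n₀/n = 1943·612/2916 = 407.7901; c·n₁/n = 223·2304/2916 = 176.1975
Stratum 2 (Rural): n₁ = 1928, n₀ = 3206, n = 5134; a·n₀/n = 869·3206/5134 = 542.6595; c·n₁/n = 215·1928/5134 = 80.7402
RR_MH = (407.7901 + 542.6595) / (176.1975 + 80.7402) = 950.4496 / 256.9377 = 3.69914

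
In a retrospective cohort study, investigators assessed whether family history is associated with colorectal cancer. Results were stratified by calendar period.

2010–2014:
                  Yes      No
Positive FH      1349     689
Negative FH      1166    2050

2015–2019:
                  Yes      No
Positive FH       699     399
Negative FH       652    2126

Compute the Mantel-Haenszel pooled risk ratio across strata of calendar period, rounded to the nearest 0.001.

2.083

RR_MH = Σ(aᵢ·n₀ᵢ/nᵢ) / Σ(cᵢ·n₁ᵢ/nᵢ), with n₁ᵢ = aᵢ+bᵢ (exposed), n₀ᵢ = cᵢ+dᵢ (unexposed), nᵢ = n₁ᵢ+n₀ᵢ.
Stratum 1 (2010–2014): n₁ = 2038, n₀ = 3216, n = 5254; a·n₀/n = 1349·3216/5254 = 825.7297; c·n₁/n = 1166·2038/5254 = 452.2855
Stratum 2 (2015–2019): n₁ = 1098, n₀ = 2778, n = 3876; a·n₀/n = 699·2778/3876 = 500.9861; c·n₁/n = 652·1098/3876 = 184.6997
RR_MH = (825.7297 + 500.9861) / (452.2855 + 184.6997) = 1326.7158 / 636.9852 = 2.08280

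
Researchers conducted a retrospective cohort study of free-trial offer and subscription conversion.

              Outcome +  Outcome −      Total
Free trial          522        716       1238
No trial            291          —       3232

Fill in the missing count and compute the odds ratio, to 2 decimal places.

7.37

The missing cell is in the unexposed row: 3232 − 291 = 2941.
So a = 522, b = 716, c = 291, d = 2941.
OR = (a·d)/(b·c) = (522 × 2941) / (716 × 291) = 1535202 / 208356 = 7.36817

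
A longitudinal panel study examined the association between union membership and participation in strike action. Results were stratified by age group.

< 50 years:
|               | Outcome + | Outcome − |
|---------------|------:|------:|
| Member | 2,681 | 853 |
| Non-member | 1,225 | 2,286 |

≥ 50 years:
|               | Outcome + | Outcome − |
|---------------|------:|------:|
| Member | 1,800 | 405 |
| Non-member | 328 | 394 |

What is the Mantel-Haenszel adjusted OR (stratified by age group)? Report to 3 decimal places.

5.742

OR_MH = Σ(aᵢdᵢ/nᵢ) / Σ(bᵢcᵢ/nᵢ), where nᵢ is the stratum total.
Stratum 1 (< 50 years): n = 7045; a·d/n = 2681·2286/7045 = 869.9455; b·c/n = 853·1225/7045 = 148.3215
Stratum 2 (≥ 50 years): n = 2927; a·d/n = 1800·394/2927 = 242.2959; b·c/n = 405·328/2927 = 45.3844
OR_MH = (869.9455 + 242.2959) / (148.3215 + 45.3844) = 1112.2414 / 193.7059 = 5.74191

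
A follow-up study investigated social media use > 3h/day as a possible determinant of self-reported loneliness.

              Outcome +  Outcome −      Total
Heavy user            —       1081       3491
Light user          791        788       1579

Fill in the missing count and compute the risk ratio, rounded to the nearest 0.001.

The missing cell is in the exposed row: 3491 − 1081 = 2410.
So a = 2410, b = 1081, c = 791, d = 788.
RR = [a/(a+b)] / [c/(c+d)] = (2410/3491) / (791/1579) = 0.69035/0.50095 = 1.37807

1.378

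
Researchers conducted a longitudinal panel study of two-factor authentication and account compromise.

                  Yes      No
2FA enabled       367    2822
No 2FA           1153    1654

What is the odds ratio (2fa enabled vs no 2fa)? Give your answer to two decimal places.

Cells: a = 367, b = 2822, c = 1153, d = 1654.
OR = (a·d)/(b·c) = (367 × 1654) / (2822 × 1153) = 607018 / 3253766 = 0.18656
Exposure is associated with lower odds of account compromise (OR = 0.19 < 1).

0.19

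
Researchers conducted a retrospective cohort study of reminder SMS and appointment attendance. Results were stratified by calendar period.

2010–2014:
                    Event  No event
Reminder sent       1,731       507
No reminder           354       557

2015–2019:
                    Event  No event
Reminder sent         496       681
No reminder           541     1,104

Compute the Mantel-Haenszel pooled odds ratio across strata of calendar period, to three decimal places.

2.667

OR_MH = Σ(aᵢdᵢ/nᵢ) / Σ(bᵢcᵢ/nᵢ), where nᵢ is the stratum total.
Stratum 1 (2010–2014): n = 3149; a·d/n = 1731·557/3149 = 306.1820; b·c/n = 507·354/3149 = 56.9952
Stratum 2 (2015–2019): n = 2822; a·d/n = 496·1104/2822 = 194.0411; b·c/n = 681·541/2822 = 130.5532
OR_MH = (306.1820 + 194.0411) / (56.9952 + 130.5532) = 500.2231 / 187.5484 = 2.66717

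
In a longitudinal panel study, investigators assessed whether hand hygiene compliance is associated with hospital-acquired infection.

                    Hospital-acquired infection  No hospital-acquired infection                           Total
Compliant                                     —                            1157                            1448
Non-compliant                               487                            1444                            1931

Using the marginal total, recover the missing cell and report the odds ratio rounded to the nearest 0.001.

0.746

The missing cell is in the exposed row: 1448 − 1157 = 291.
So a = 291, b = 1157, c = 487, d = 1444.
OR = (a·d)/(b·c) = (291 × 1444) / (1157 × 487) = 420204 / 563459 = 0.74576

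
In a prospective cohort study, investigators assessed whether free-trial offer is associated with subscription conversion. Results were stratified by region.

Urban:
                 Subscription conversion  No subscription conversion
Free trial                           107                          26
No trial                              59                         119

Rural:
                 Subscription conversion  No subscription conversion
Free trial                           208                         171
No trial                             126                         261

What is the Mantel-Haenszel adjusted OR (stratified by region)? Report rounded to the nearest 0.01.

OR_MH = Σ(aᵢdᵢ/nᵢ) / Σ(bᵢcᵢ/nᵢ), where nᵢ is the stratum total.
Stratum 1 (Urban): n = 311; a·d/n = 107·119/311 = 40.9421; b·c/n = 26·59/311 = 4.9325
Stratum 2 (Rural): n = 766; a·d/n = 208·261/766 = 70.8721; b·c/n = 171·126/766 = 28.1279
OR_MH = (40.9421 + 70.8721) / (4.9325 + 28.1279) = 111.8142 / 33.0604 = 3.38212

3.38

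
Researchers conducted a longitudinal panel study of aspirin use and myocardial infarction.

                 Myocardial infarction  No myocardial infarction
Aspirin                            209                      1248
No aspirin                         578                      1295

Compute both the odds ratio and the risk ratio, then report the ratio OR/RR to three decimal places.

Cells: a = 209, b = 1248, c = 578, d = 1295.
OR = (209·1295)/(1248·578) = 270655/721344 = 0.37521
Risk in exposed = 209/1457 = 0.14345; risk in unexposed = 578/1873 = 0.30860; RR = 0.46483
OR/RR = 0.37521 / 0.46483 = 0.80719
The outcome is not rare, so the OR lies further from 1 than the RR.

0.807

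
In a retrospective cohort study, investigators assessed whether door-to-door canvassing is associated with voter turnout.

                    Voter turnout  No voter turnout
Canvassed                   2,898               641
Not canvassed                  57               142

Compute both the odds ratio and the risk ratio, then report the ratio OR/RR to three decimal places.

Cells: a = 2898, b = 641, c = 57, d = 142.
OR = (2898·142)/(641·57) = 411516/36537 = 11.26299
Risk in exposed = 2898/3539 = 0.81888; risk in unexposed = 57/199 = 0.28643; RR = 2.85888
OR/RR = 11.26299 / 2.85888 = 3.93965
The outcome is not rare, so the OR lies further from 1 than the RR.

3.940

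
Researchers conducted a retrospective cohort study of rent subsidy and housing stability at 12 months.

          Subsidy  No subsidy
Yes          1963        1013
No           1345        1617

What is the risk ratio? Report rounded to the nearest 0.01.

1.54

Reading the table with exposure as columns: a = 1963 (Subsidy, case), b = 1345 (Subsidy, non-case), c = 1013 (No subsidy, case), d = 1617.
Risk in exposed = 1963/3308 = 0.59341; risk in unexposed = 1013/2630 = 0.38517.
RR = 0.59341 / 0.38517 = 1.54064
The risk among the exposed is 1.54 times that among the unexposed.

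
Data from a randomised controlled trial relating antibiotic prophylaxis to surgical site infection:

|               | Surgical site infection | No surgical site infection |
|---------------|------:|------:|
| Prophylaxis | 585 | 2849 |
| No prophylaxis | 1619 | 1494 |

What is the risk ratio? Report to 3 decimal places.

Cells: a = 585, b = 2849, c = 1619, d = 1494.
Risk in exposed = 585/3434 = 0.17036; risk in unexposed = 1619/3113 = 0.52008.
RR = 0.17036 / 0.52008 = 0.32756
The risk is 67% lower among the exposed than among the unexposed.

0.328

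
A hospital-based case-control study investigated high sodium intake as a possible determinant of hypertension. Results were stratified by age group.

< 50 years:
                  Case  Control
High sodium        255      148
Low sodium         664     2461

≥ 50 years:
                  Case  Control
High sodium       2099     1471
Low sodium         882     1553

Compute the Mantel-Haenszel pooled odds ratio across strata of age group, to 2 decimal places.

OR_MH = Σ(aᵢdᵢ/nᵢ) / Σ(bᵢcᵢ/nᵢ), where nᵢ is the stratum total.
Stratum 1 (< 50 years): n = 3528; a·d/n = 255·2461/3528 = 177.8784; b·c/n = 148·664/3528 = 27.8549
Stratum 2 (≥ 50 years): n = 6005; a·d/n = 2099·1553/6005 = 542.8388; b·c/n = 1471·882/6005 = 216.0570
OR_MH = (177.8784 + 542.8388) / (27.8549 + 216.0570) = 720.7172 / 243.9118 = 2.95483

2.95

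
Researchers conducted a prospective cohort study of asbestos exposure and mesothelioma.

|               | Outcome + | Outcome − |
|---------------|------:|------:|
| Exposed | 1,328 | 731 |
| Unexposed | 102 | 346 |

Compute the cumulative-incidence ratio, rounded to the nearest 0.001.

2.833

Cells: a = 1328, b = 731, c = 102, d = 346.
Risk in exposed = 1328/2059 = 0.64497; risk in unexposed = 102/448 = 0.22768.
RR = 0.64497 / 0.22768 = 2.83282
The risk among the exposed is 2.83 times that among the unexposed.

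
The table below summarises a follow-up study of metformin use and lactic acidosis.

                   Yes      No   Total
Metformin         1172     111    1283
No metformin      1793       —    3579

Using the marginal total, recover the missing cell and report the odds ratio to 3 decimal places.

The missing cell is in the unexposed row: 3579 − 1793 = 1786.
So a = 1172, b = 111, c = 1793, d = 1786.
OR = (a·d)/(b·c) = (1172 × 1786) / (111 × 1793) = 2093192 / 199023 = 10.51734

10.517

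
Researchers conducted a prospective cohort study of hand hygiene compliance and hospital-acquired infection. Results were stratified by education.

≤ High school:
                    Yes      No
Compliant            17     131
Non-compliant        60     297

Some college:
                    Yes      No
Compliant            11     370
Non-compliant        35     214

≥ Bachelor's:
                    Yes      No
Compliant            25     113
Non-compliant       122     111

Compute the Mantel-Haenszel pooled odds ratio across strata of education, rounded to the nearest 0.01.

OR_MH = Σ(aᵢdᵢ/nᵢ) / Σ(bᵢcᵢ/nᵢ), where nᵢ is the stratum total.
Stratum 1 (≤ High school): n = 505; a·d/n = 17·297/505 = 9.9980; b·c/n = 131·60/505 = 15.5644
Stratum 2 (Some college): n = 630; a·d/n = 11·214/630 = 3.7365; b·c/n = 370·35/630 = 20.5556
Stratum 3 (≥ Bachelor's): n = 371; a·d/n = 25·111/371 = 7.4798; b·c/n = 113·122/371 = 37.1590
OR_MH = (9.9980 + 3.7365 + 7.4798) / (15.5644 + 20.5556 + 37.1590) = 21.2143 / 73.2789 = 0.28950

0.29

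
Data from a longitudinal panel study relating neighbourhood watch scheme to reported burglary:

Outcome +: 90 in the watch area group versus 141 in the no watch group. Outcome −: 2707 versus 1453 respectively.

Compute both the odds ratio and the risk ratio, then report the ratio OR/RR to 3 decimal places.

0.942

From the description: a = 90, b = 2707, c = 141, d = 1453.
OR = (90·1453)/(2707·141) = 130770/381687 = 0.34261
Risk in exposed = 90/2797 = 0.03218; risk in unexposed = 141/1594 = 0.08846; RR = 0.36376
OR/RR = 0.34261 / 0.36376 = 0.94185
The outcome is rare in both groups, so OR ≈ RR (ratio near 1).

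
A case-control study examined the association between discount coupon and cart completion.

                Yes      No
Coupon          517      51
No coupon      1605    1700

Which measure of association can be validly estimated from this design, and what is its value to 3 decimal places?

10.737

Cells: a = 517, b = 51, c = 1605, d = 1700.
This is a case-control study: participants were sampled on outcome status, so risks in the source population cannot be estimated directly — relative risk is not valid here. The odds ratio is the appropriate measure.
OR = (a·d)/(b·c) = (517 × 1700) / (51 × 1605) = 878900 / 81855 = 10.73728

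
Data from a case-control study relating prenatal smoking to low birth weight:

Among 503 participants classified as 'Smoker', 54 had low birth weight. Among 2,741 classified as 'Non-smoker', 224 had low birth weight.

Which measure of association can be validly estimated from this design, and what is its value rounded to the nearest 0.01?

1.35

From the description: a = 54, b = 449, c = 224, d = 2517.
This is a case-control study: participants were sampled on outcome status, so risks in the source population cannot be estimated directly — relative risk is not valid here. The odds ratio is the appropriate measure.
OR = (a·d)/(b·c) = (54 × 2517) / (449 × 224) = 135918 / 100576 = 1.35140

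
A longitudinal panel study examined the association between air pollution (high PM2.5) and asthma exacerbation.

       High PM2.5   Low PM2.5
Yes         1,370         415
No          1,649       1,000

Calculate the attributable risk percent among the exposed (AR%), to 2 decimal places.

35.37

Reading the table with exposure as columns: a = 1370 (High PM2.5, case), b = 1649 (High PM2.5, non-case), c = 415 (Low PM2.5, case), d = 1000.
Risk in exposed = 1370/3019 = 0.45379; risk in unexposed = 415/1415 = 0.29329.
RR = 0.45379/0.29329 = 1.54727
AR% = (RR − 1)/RR × 100 = (1.54727 − 1)/1.54727 × 100 = 35.3700%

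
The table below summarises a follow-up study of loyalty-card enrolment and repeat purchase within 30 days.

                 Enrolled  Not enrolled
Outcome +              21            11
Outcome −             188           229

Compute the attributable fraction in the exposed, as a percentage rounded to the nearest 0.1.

Reading the table with exposure as columns: a = 21 (Enrolled, case), b = 188 (Enrolled, non-case), c = 11 (Not enrolled, case), d = 229.
Risk in exposed = 21/209 = 0.10048; risk in unexposed = 11/240 = 0.04583.
RR = 0.10048/0.04583 = 2.19226
AR% = (RR − 1)/RR × 100 = (2.19226 − 1)/2.19226 × 100 = 54.3849%

54.4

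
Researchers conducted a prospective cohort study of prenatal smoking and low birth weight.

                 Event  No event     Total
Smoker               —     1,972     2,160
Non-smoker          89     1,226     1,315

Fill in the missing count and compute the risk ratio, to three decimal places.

The missing cell is in the exposed row: 2160 − 1972 = 188.
So a = 188, b = 1972, c = 89, d = 1226.
RR = [a/(a+b)] / [c/(c+d)] = (188/2160) / (89/1315) = 0.08704/0.06768 = 1.28600

1.286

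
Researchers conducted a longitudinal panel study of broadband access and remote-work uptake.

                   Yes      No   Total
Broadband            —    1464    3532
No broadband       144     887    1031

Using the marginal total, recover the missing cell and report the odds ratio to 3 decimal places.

The missing cell is in the exposed row: 3532 − 1464 = 2068.
So a = 2068, b = 1464, c = 144, d = 887.
OR = (a·d)/(b·c) = (2068 × 887) / (1464 × 144) = 1834316 / 210816 = 8.70103

8.701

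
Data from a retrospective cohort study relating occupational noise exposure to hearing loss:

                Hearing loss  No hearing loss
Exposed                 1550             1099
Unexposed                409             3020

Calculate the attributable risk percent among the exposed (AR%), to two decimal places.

Cells: a = 1550, b = 1099, c = 409, d = 3020.
Risk in exposed = 1550/2649 = 0.58513; risk in unexposed = 409/3429 = 0.11928.
RR = 0.58513/0.11928 = 4.90562
AR% = (RR − 1)/RR × 100 = (4.90562 − 1)/4.90562 × 100 = 79.6152%

79.62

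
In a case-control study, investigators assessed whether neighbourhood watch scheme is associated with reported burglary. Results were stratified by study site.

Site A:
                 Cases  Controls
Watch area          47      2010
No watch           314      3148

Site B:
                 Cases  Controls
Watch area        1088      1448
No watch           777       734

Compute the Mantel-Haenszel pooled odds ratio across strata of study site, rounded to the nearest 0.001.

0.571

OR_MH = Σ(aᵢdᵢ/nᵢ) / Σ(bᵢcᵢ/nᵢ), where nᵢ is the stratum total.
Stratum 1 (Site A): n = 5519; a·d/n = 47·3148/5519 = 26.8085; b·c/n = 2010·314/5519 = 114.3577
Stratum 2 (Site B): n = 4047; a·d/n = 1088·734/4047 = 197.3294; b·c/n = 1448·777/4047 = 278.0074
OR_MH = (26.8085 + 197.3294) / (114.3577 + 278.0074) = 224.1379 / 392.3651 = 0.57125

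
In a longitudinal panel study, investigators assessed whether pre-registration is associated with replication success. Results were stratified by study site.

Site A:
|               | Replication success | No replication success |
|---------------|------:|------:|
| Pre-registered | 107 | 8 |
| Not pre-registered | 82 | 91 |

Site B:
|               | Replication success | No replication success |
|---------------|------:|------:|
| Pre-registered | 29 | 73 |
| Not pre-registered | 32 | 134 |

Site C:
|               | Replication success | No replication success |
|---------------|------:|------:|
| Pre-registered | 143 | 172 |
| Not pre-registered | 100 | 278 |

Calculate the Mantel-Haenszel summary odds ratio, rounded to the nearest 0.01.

2.95

OR_MH = Σ(aᵢdᵢ/nᵢ) / Σ(bᵢcᵢ/nᵢ), where nᵢ is the stratum total.
Stratum 1 (Site A): n = 288; a·d/n = 107·91/288 = 33.8090; b·c/n = 8·82/288 = 2.2778
Stratum 2 (Site B): n = 268; a·d/n = 29·134/268 = 14.5000; b·c/n = 73·32/268 = 8.7164
Stratum 3 (Site C): n = 693; a·d/n = 143·278/693 = 57.3651; b·c/n = 172·100/693 = 24.8196
OR_MH = (33.8090 + 14.5000 + 57.3651) / (2.2778 + 8.7164 + 24.8196) = 105.6741 / 35.8138 = 2.95065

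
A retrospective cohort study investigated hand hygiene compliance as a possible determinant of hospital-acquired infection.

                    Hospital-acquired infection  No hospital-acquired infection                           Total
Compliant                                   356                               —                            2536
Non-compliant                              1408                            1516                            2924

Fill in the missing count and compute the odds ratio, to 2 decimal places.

The missing cell is in the exposed row: 2536 − 356 = 2180.
So a = 356, b = 2180, c = 1408, d = 1516.
OR = (a·d)/(b·c) = (356 × 1516) / (2180 × 1408) = 539696 / 3069440 = 0.17583

0.18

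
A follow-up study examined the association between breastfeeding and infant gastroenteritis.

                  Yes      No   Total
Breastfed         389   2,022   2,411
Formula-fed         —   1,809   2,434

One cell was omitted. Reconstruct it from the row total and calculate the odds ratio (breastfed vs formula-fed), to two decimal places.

0.56

The missing cell is in the unexposed row: 2434 − 1809 = 625.
So a = 389, b = 2022, c = 625, d = 1809.
OR = (a·d)/(b·c) = (389 × 1809) / (2022 × 625) = 703701 / 1263750 = 0.55684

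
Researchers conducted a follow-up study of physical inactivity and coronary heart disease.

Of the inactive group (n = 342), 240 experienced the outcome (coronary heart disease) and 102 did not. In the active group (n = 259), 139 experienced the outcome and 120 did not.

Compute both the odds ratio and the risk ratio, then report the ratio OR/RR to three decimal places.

1.553

From the description: a = 240, b = 102, c = 139, d = 120.
OR = (240·120)/(102·139) = 28800/14178 = 2.03132
Risk in exposed = 240/342 = 0.70175; risk in unexposed = 139/259 = 0.53668; RR = 1.30759
OR/RR = 2.03132 / 1.30759 = 1.55349
The outcome is not rare, so the OR lies further from 1 than the RR.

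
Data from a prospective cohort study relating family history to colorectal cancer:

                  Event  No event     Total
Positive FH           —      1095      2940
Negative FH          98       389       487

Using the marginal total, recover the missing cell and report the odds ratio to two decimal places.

The missing cell is in the exposed row: 2940 − 1095 = 1845.
So a = 1845, b = 1095, c = 98, d = 389.
OR = (a·d)/(b·c) = (1845 × 389) / (1095 × 98) = 717705 / 107310 = 6.68815

6.69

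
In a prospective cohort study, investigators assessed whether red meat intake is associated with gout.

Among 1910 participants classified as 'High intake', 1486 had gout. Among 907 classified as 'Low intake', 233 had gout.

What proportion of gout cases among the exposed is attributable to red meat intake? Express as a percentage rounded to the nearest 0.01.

66.98

From the description: a = 1486, b = 424, c = 233, d = 674.
Risk in exposed = 1486/1910 = 0.77801; risk in unexposed = 233/907 = 0.25689.
RR = 0.77801/0.25689 = 3.02856
AR% = (RR − 1)/RR × 100 = (3.02856 − 1)/3.02856 × 100 = 66.9811%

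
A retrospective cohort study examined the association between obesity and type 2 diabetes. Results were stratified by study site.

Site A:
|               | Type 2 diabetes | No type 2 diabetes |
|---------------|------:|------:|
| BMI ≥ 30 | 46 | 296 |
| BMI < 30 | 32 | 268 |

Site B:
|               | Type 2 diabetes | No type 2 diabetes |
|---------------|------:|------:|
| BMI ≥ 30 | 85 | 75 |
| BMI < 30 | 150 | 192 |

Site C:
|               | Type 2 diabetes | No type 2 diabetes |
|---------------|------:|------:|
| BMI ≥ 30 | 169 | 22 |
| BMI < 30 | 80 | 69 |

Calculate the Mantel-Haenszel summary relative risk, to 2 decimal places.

RR_MH = Σ(aᵢ·n₀ᵢ/nᵢ) / Σ(cᵢ·n₁ᵢ/nᵢ), with n₁ᵢ = aᵢ+bᵢ (exposed), n₀ᵢ = cᵢ+dᵢ (unexposed), nᵢ = n₁ᵢ+n₀ᵢ.
Stratum 1 (Site A): n₁ = 342, n₀ = 300, n = 642; a·n₀/n = 46·300/642 = 21.4953; c·n₁/n = 32·342/642 = 17.0467
Stratum 2 (Site B): n₁ = 160, n₀ = 342, n = 502; a·n₀/n = 85·342/502 = 57.9084; c·n₁/n = 150·160/502 = 47.8088
Stratum 3 (Site C): n₁ = 191, n₀ = 149, n = 340; a·n₀/n = 169·149/340 = 74.0618; c·n₁/n = 80·191/340 = 44.9412
RR_MH = (21.4953 + 57.9084 + 74.0618) / (17.0467 + 47.8088 + 44.9412) = 153.4655 / 109.7967 = 1.39772

1.40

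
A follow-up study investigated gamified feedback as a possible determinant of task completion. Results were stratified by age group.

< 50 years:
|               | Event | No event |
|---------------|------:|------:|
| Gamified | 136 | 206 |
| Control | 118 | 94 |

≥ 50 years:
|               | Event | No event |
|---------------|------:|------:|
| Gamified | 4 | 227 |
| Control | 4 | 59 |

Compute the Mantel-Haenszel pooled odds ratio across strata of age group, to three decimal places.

0.508

OR_MH = Σ(aᵢdᵢ/nᵢ) / Σ(bᵢcᵢ/nᵢ), where nᵢ is the stratum total.
Stratum 1 (< 50 years): n = 554; a·d/n = 136·94/554 = 23.0758; b·c/n = 206·118/554 = 43.8773
Stratum 2 (≥ 50 years): n = 294; a·d/n = 4·59/294 = 0.8027; b·c/n = 227·4/294 = 3.0884
OR_MH = (23.0758 + 0.8027) / (43.8773 + 3.0884) = 23.8785 / 46.9657 = 0.50843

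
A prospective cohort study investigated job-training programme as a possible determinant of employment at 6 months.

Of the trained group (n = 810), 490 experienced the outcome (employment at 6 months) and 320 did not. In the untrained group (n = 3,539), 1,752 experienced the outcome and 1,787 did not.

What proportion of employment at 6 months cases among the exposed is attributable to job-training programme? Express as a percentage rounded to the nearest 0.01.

From the description: a = 490, b = 320, c = 1752, d = 1787.
Risk in exposed = 490/810 = 0.60494; risk in unexposed = 1752/3539 = 0.49506.
RR = 0.60494/0.49506 = 1.22196
AR% = (RR − 1)/RR × 100 = (1.22196 − 1)/1.22196 × 100 = 18.1644%

18.16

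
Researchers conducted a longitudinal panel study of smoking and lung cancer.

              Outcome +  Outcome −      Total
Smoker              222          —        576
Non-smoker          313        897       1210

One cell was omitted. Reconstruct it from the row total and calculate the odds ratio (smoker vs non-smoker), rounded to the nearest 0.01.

The missing cell is in the exposed row: 576 − 222 = 354.
So a = 222, b = 354, c = 313, d = 897.
OR = (a·d)/(b·c) = (222 × 897) / (354 × 313) = 199134 / 110802 = 1.79721

1.80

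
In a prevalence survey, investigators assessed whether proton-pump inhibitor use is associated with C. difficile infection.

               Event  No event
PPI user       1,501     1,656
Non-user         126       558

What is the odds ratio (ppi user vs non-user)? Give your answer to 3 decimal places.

4.014

Cells: a = 1501, b = 1656, c = 126, d = 558.
OR = (a·d)/(b·c) = (1501 × 558) / (1656 × 126) = 837558 / 208656 = 4.01406
The odds of C. difficile infection are about 4.01 times as high in the ppi user group.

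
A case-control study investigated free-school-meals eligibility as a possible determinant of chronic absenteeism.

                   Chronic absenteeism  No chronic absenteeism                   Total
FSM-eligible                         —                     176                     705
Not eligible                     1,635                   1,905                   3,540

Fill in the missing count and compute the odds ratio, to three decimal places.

3.502

The missing cell is in the exposed row: 705 − 176 = 529.
So a = 529, b = 176, c = 1635, d = 1905.
OR = (a·d)/(b·c) = (529 × 1905) / (176 × 1635) = 1007745 / 287760 = 3.50203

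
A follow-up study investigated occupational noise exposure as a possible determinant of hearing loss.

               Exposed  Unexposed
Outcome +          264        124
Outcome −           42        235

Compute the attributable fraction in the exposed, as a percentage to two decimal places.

Reading the table with exposure as columns: a = 264 (Exposed, case), b = 42 (Exposed, non-case), c = 124 (Unexposed, case), d = 235.
Risk in exposed = 264/306 = 0.86275; risk in unexposed = 124/359 = 0.34540.
RR = 0.86275/0.34540 = 2.49779
AR% = (RR − 1)/RR × 100 = (2.49779 − 1)/2.49779 × 100 = 59.9645%

59.96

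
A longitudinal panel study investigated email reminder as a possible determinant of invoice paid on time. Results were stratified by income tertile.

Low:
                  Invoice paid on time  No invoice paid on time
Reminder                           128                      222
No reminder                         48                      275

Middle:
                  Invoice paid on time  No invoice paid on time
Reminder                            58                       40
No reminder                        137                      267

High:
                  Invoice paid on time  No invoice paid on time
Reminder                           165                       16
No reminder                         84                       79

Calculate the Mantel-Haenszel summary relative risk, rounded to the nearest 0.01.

RR_MH = Σ(aᵢ·n₀ᵢ/nᵢ) / Σ(cᵢ·n₁ᵢ/nᵢ), with n₁ᵢ = aᵢ+bᵢ (exposed), n₀ᵢ = cᵢ+dᵢ (unexposed), nᵢ = n₁ᵢ+n₀ᵢ.
Stratum 1 (Low): n₁ = 350, n₀ = 323, n = 673; a·n₀/n = 128·323/673 = 61.4324; c·n₁/n = 48·350/673 = 24.9629
Stratum 2 (Middle): n₁ = 98, n₀ = 404, n = 502; a·n₀/n = 58·404/502 = 46.6773; c·n₁/n = 137·98/502 = 26.7450
Stratum 3 (High): n₁ = 181, n₀ = 163, n = 344; a·n₀/n = 165·163/344 = 78.1831; c·n₁/n = 84·181/344 = 44.1977
RR_MH = (61.4324 + 46.6773 + 78.1831) / (24.9629 + 26.7450 + 44.1977) = 186.2928 / 95.9055 = 1.94246

1.94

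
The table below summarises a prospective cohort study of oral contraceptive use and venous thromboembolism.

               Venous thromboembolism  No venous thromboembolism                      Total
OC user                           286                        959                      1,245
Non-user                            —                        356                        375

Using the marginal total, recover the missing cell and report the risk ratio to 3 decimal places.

4.534

The missing cell is in the unexposed row: 375 − 356 = 19.
So a = 286, b = 959, c = 19, d = 356.
RR = [a/(a+b)] / [c/(c+d)] = (286/1245) / (19/375) = 0.22972/0.05067 = 4.53393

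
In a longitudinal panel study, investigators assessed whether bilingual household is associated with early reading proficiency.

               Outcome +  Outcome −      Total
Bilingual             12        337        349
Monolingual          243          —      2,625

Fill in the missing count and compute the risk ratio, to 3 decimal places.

The missing cell is in the unexposed row: 2625 − 243 = 2382.
So a = 12, b = 337, c = 243, d = 2382.
RR = [a/(a+b)] / [c/(c+d)] = (12/349) / (243/2625) = 0.03438/0.09257 = 0.37143

0.371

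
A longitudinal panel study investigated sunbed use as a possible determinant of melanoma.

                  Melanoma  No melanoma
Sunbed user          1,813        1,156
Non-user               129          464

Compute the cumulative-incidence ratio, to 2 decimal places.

Cells: a = 1813, b = 1156, c = 129, d = 464.
Risk in exposed = 1813/2969 = 0.61064; risk in unexposed = 129/593 = 0.21754.
RR = 0.61064 / 0.21754 = 2.80707
The risk among the exposed is 2.81 times that among the unexposed.

2.81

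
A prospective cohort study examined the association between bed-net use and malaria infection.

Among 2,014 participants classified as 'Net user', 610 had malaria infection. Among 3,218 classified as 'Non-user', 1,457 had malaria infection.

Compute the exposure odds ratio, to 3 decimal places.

0.525

From the description: a = 610, b = 1404, c = 1457, d = 1761.
OR = (a·d)/(b·c) = (610 × 1761) / (1404 × 1457) = 1074210 / 2045628 = 0.52512
Exposure is associated with lower odds of malaria infection (OR = 0.53 < 1).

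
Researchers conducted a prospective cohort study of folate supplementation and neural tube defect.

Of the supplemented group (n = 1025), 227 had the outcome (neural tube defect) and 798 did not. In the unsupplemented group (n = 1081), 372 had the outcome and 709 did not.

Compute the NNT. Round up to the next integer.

Risk in treated group = 227/1025 = 0.22146; risk in control = 372/1081 = 0.34413.
Absolute risk reduction = 0.34413 − 0.22146 = 0.12266
NNT = 1 / ARR = 1 / 0.12266 = 8.152 → round up → 9

9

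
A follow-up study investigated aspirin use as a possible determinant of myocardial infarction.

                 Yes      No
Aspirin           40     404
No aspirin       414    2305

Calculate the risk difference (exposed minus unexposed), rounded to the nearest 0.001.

-0.062

Cells: a = 40, b = 404, c = 414, d = 2305.
Risk in exposed = 40/444 = 0.090090; risk in unexposed = 414/2719 = 0.152262.
Risk difference = 0.090090 − 0.152262 = -0.062172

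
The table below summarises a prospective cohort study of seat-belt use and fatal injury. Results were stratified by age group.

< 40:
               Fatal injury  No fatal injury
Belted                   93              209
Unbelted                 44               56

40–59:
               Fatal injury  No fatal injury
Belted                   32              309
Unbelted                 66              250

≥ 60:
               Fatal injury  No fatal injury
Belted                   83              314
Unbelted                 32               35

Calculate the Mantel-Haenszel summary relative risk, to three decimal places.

RR_MH = Σ(aᵢ·n₀ᵢ/nᵢ) / Σ(cᵢ·n₁ᵢ/nᵢ), with n₁ᵢ = aᵢ+bᵢ (exposed), n₀ᵢ = cᵢ+dᵢ (unexposed), nᵢ = n₁ᵢ+n₀ᵢ.
Stratum 1 (< 40): n₁ = 302, n₀ = 100, n = 402; a·n₀/n = 93·100/402 = 23.1343; c·n₁/n = 44·302/402 = 33.0547
Stratum 2 (40–59): n₁ = 341, n₀ = 316, n = 657; a·n₀/n = 32·316/657 = 15.3912; c·n₁/n = 66·341/657 = 34.2557
Stratum 3 (≥ 60): n₁ = 397, n₀ = 67, n = 464; a·n₀/n = 83·67/464 = 11.9849; c·n₁/n = 32·397/464 = 27.3793
RR_MH = (23.1343 + 15.3912 + 11.9849) / (33.0547 + 34.2557 + 27.3793) = 50.5104 / 94.6897 = 0.53343

0.533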